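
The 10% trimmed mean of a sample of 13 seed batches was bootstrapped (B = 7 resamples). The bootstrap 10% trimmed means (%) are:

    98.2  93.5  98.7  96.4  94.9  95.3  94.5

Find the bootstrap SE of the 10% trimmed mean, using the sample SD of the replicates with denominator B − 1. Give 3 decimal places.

Bootstrap SE is the standard deviation of the 7 replicate 10% trimmed means.
Mean of replicates: (98.2 + 93.5 + 98.7 + 96.4 + 94.9 + 95.3 + 94.5) / 7 = 671.5000 / 7 = 95.9286
Sum of squared deviations: (+2.2714)² + (−2.4286)² + (+2.7714)² + (+0.4714)² + (−1.0286)² + (−0.6286)² + (−1.4286)² = 22.4543
Variance = 22.4543 / 6 = 3.7424
SE* = √3.7424

SE* = 1.935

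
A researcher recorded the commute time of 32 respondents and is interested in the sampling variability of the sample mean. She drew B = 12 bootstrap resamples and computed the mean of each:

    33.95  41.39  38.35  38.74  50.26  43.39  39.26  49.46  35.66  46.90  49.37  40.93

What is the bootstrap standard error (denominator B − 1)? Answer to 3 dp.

Bootstrap SE is the standard deviation of the 12 replicate means.
Mean of replicates: (33.95 + 41.39 + 38.35 + 38.74 + 50.26 + 43.39 + 39.26 + 49.46 + 35.66 + 46.90 + 49.37 + 40.93) / 12 = 507.6600 / 12 = 42.3050
Sum of squared deviations: (−8.3550)² + (−0.9150)² + (−3.9550)² + (−3.5650)² + (+7.9550)² + (+1.0850)² + (−3.0450)² + (+7.1550)² + (−6.6450)² + (+4.5950)² + (+7.0650)² + (−1.3750)² = 340.9947
Variance = 340.9947 / 11 = 30.9995
SE* = √30.9995

SE* = 5.568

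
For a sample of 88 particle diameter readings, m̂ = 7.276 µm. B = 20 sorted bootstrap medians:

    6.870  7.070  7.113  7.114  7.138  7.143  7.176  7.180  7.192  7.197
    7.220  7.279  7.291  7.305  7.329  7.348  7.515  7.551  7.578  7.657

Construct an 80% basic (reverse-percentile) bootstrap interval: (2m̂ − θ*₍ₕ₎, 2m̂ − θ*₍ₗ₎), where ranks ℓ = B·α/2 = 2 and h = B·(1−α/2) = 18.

Percentile endpoints at ranks 2 and 18: θ*₍2₎ = 7.070, θ*₍18₎ = 7.551.
Basic interval reflects these around m̂:
  lower = 2 × 7.276 − 7.551 = 7.001
  upper = 2 × 7.276 − 7.070 = 7.482

(7.001, 7.482)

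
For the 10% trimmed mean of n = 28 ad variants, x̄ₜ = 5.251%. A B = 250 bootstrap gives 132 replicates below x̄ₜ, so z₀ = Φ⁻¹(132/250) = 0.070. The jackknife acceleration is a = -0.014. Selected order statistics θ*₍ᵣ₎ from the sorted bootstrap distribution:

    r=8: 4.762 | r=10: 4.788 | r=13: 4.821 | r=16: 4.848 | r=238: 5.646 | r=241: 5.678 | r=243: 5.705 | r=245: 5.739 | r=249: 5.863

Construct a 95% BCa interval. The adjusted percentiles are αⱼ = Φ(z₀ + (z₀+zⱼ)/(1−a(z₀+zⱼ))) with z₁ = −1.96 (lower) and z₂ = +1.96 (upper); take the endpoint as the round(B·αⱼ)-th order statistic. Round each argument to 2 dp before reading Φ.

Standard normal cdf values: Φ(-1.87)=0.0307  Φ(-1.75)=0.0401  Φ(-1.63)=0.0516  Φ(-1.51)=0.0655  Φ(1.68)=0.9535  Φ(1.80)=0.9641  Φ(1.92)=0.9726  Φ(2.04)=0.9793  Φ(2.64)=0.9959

(4.762, 5.739)

Lower: z₀ + z₁ = 0.070 + (-1.960) = -1.890; 1 − a(z₀+z₁) = 1 − (-0.014)(-1.890) = 0.9735; argument = 0.070 + (-1.890)/0.9735 = -1.8714 → -1.87.
α₁ = Φ(-1.87) = 0.0307; rank = round(250 × 0.0307) = 8; θ*₍8₎ = 4.762.
Upper: z₀ + z₂ = 2.030; 1 − a(z₀+z₂) = 1.0284; argument = 2.0439 → 2.04; α₂ = 0.9793; rank = 245; θ*₍245₎ = 5.739.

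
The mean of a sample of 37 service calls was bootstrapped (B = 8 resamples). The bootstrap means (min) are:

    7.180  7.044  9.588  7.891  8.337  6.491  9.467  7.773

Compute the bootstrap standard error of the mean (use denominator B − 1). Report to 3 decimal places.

SE* = 1.115

Bootstrap SE is the standard deviation of the 8 replicate means.
Mean of replicates: (7.180 + 7.044 + 9.588 + 7.891 + 8.337 + 6.491 + 9.467 + 7.773) / 8 = 63.7710 / 8 = 7.9714
Sum of squared deviations: (−0.7914)² + (−0.9274)² + (+1.6166)² + (−0.0804)² + (+0.3656)² + (−1.4804)² + (+1.4956)² + (−0.1984)² = 8.7077
Variance = 8.7077 / 7 = 1.2440
SE* = √1.2440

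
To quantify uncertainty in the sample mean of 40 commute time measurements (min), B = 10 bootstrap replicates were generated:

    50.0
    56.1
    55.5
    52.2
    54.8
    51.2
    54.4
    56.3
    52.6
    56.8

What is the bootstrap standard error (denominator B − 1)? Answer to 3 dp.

Bootstrap SE is the standard deviation of the 10 replicate means.
Mean of replicates: (50.0 + 56.1 + 55.5 + 52.2 + 54.8 + 51.2 + 54.4 + 56.3 + 52.6 + 56.8) / 10 = 539.9000 / 10 = 53.9900
Sum of squared deviations: (−3.9900)² + (+2.1100)² + (+1.5100)² + (−1.7900)² + (+0.8100)² + (−2.7900)² + (+0.4100)² + (+2.3100)² + (−1.3900)² + (+2.8100)² = 49.6290
Variance = 49.6290 / 9 = 5.5143
SE* = √5.5143

SE* = 2.348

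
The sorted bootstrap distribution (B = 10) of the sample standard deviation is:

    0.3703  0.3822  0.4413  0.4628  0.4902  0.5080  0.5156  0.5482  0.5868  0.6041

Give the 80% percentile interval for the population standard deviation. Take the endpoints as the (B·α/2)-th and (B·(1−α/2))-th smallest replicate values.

(0.3703, 0.5868)

α = 0.20; lower rank = 10 × 0.100 = 1; upper rank = 10 × 0.900 = 9.
The 1st smallest replicate is 0.3703; the 9th is 0.5868.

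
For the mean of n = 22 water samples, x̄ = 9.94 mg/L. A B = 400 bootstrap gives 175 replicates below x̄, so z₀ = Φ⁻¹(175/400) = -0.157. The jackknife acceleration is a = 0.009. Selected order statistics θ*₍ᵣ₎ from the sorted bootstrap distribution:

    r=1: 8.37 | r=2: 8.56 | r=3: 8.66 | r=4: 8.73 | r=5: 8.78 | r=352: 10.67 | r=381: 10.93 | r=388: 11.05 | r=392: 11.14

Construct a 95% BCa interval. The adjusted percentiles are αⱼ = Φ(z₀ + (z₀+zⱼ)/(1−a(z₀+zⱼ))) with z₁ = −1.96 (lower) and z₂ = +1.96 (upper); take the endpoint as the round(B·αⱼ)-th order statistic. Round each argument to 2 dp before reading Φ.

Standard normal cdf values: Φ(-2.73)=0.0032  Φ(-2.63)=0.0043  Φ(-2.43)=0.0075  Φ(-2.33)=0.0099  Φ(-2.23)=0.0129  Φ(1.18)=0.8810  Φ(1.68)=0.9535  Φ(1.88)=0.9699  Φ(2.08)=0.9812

(8.78, 10.93)

Lower: z₀ + z₁ = -0.157 + (-1.960) = -2.117; 1 − a(z₀+z₁) = 1 − (0.009)(-2.117) = 1.0191; argument = -0.157 + (-2.117)/1.0191 = -2.2344 → -2.23.
α₁ = Φ(-2.23) = 0.0129; rank = round(400 × 0.0129) = 5; θ*₍5₎ = 8.78.
Upper: z₀ + z₂ = 1.803; 1 − a(z₀+z₂) = 0.9838; argument = 1.6757 → 1.68; α₂ = 0.9535; rank = 381; θ*₍381₎ = 10.93.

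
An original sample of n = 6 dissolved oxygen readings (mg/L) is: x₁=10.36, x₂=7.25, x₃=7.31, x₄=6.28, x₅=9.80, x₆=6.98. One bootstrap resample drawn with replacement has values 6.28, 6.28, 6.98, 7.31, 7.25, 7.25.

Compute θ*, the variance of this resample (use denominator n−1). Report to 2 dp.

θ* = 0.24

Mean = 6.8917; sum of squared deviations = 1.1879
s² = 1.1879 / 5 = 0.2376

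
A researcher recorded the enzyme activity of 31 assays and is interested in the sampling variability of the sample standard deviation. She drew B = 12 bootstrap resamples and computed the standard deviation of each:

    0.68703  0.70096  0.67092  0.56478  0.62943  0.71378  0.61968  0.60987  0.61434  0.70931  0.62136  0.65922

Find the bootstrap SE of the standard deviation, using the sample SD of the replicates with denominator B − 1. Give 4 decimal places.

SE* = 0.0471

Bootstrap SE is the standard deviation of the 12 replicate standard deviations.
Mean of replicates: (0.68703 + 0.70096 + 0.67092 + 0.56478 + 0.62943 + 0.71378 + 0.61968 + 0.60987 + 0.61434 + 0.70931 + 0.62136 + 0.65922) / 12 = 7.800680 / 12 = 0.650057
Sum of squared deviations: (+0.036973)² + (+0.050903)² + (+0.020863)² + (−0.085277)² + (−0.020627)² + (+0.063723)² + (−0.030377)² + (−0.040187)² + (−0.035717)² + (+0.059253)² + (−0.028697)² + (+0.009163)² = 0.024384
Variance = 0.024384 / 11 = 0.002217
SE* = √0.002217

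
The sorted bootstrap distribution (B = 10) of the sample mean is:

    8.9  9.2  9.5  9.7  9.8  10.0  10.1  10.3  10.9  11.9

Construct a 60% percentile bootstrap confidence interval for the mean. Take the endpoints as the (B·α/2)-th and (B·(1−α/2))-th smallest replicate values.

α = 0.40; lower rank = 10 × 0.200 = 2; upper rank = 10 × 0.800 = 8.
The 2nd smallest replicate is 9.2; the 8th is 10.3.

(9.2, 10.3)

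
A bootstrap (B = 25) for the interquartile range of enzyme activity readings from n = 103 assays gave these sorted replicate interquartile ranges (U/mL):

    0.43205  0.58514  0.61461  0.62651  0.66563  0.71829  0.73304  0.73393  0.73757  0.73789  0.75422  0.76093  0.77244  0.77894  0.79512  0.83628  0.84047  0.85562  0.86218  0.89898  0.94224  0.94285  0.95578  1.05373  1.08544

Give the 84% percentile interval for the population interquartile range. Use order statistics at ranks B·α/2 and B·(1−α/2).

α = 0.16; lower rank = 25 × 0.080 = 2; upper rank = 25 × 0.920 = 23.
The 2nd smallest replicate is 0.58514; the 23rd is 0.95578.

(0.58514, 0.95578)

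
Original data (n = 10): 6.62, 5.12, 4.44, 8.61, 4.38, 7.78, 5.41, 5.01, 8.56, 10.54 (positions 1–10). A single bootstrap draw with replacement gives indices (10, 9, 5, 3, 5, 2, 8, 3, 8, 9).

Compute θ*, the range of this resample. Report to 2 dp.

θ* = 6.16

Resample values: 10.54, 8.56, 4.38, 4.44, 4.38, 5.12, 5.01, 4.44, 5.01, 8.56.
Range = 10.54 − 4.38 = 6.16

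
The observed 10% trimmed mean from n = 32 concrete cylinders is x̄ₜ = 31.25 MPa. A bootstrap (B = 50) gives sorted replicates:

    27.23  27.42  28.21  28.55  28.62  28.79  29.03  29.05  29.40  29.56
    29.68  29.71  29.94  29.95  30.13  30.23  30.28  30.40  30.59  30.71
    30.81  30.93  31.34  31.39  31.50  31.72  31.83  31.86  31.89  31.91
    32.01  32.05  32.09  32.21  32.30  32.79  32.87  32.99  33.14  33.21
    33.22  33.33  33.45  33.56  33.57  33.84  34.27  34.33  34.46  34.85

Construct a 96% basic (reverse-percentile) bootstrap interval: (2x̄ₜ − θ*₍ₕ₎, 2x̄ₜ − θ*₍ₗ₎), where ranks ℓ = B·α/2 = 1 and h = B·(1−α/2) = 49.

Percentile endpoints at ranks 1 and 49: θ*₍1₎ = 27.23, θ*₍49₎ = 34.46.
Basic interval reflects these around x̄ₜ:
  lower = 2 × 31.25 − 34.46 = 28.04
  upper = 2 × 31.25 − 27.23 = 35.27

(28.04, 35.27)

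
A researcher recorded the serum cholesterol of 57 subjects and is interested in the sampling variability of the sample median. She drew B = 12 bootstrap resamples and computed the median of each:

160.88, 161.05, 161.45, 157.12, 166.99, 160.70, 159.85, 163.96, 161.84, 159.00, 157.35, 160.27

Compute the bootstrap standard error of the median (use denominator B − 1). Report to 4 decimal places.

Bootstrap SE is the standard deviation of the 12 replicate medians.
Mean of replicates: (160.88 + 161.05 + 161.45 + 157.12 + 166.99 + 160.70 + 159.85 + 163.96 + 161.84 + 159.00 + 157.35 + 160.27) / 12 = 1930.46000 / 12 = 160.87167
Sum of squared deviations: (+0.00833)² + (+0.17833)² + (+0.57833)² + (−3.75167)² + (+6.11833)² + (−0.17167)² + (−1.02167)² + (+3.08833)² + (+0.96833)² + (−1.87167)² + (−3.52167)² + (−0.60167)² = 79.69137
Variance = 79.69137 / 11 = 7.24467
SE* = √7.24467

SE* = 2.6916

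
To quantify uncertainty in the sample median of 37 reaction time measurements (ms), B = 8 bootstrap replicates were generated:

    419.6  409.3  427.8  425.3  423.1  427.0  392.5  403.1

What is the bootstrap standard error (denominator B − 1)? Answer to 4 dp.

Bootstrap SE is the standard deviation of the 8 replicate medians.
Mean of replicates: (419.6 + 409.3 + 427.8 + 425.3 + 423.1 + 427.0 + 392.5 + 403.1) / 8 = 3327.70000 / 8 = 415.96250
Sum of squared deviations: (+3.63750)² + (−6.66250)² + (+11.83750)² + (+9.33750)² + (+7.13750)² + (+11.03750)² + (−23.46250)² + (−12.86250)² = 1173.63875
Variance = 1173.63875 / 7 = 167.66268
SE* = √167.66268

SE* = 12.9485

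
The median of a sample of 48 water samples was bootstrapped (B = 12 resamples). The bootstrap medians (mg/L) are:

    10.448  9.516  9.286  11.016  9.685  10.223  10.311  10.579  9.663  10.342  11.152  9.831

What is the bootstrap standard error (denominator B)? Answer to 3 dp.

SE* = 0.562

Bootstrap SE is the standard deviation of the 12 replicate medians.
Mean of replicates: (10.448 + 9.516 + 9.286 + 11.016 + 9.685 + 10.223 + 10.311 + 10.579 + 9.663 + 10.342 + 11.152 + 9.831) / 12 = 122.0520 / 12 = 10.1710
Sum of squared deviations: (+0.2770)² + (−0.6550)² + (−0.8850)² + (+0.8450)² + (−0.4860)² + (+0.0520)² + (+0.1400)² + (+0.4080)² + (−0.5080)² + (+0.1710)² + (+0.9810)² + (−0.3400)² = 3.7932
Variance = 3.7932 / 12 = 0.3161
SE* = √0.3161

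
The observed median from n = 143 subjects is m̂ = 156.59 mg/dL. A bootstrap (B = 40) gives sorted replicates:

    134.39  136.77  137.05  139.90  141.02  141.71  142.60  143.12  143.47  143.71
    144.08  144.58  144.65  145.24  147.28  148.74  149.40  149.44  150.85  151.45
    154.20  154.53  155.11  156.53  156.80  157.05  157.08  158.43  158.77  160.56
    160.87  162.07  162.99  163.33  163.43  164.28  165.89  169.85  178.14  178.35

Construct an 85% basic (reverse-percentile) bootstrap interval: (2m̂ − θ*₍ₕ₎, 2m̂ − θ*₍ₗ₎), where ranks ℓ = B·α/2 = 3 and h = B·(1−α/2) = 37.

Percentile endpoints at ranks 3 and 37: θ*₍3₎ = 137.05, θ*₍37₎ = 165.89.
Basic interval reflects these around m̂:
  lower = 2 × 156.59 − 165.89 = 147.29
  upper = 2 × 156.59 − 137.05 = 176.13

(147.29, 176.13)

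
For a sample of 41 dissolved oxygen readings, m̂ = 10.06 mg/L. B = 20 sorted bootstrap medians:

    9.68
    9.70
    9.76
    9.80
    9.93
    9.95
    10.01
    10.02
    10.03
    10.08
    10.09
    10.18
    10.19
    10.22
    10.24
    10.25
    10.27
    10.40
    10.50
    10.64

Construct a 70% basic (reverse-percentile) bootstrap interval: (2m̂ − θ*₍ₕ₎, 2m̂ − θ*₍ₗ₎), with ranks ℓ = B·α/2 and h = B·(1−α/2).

Percentile endpoints at ranks 3 and 17: θ*₍3₎ = 9.76, θ*₍17₎ = 10.27.
Basic interval reflects these around m̂:
  lower = 2 × 10.06 − 10.27 = 9.85
  upper = 2 × 10.06 − 9.76 = 10.36

(9.85, 10.36)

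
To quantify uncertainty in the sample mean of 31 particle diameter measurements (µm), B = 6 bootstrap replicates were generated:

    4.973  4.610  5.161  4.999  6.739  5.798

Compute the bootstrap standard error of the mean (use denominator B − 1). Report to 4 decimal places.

Bootstrap SE is the standard deviation of the 6 replicate means.
Mean of replicates: (4.973 + 4.610 + 5.161 + 4.999 + 6.739 + 5.798) / 6 = 32.28000 / 6 = 5.38000
Sum of squared deviations: (−0.40700)² + (−0.77000)² + (−0.21900)² + (−0.38100)² + (+1.35900)² + (+0.41800)² = 2.97328
Variance = 2.97328 / 5 = 0.59466
SE* = √0.59466

SE* = 0.7711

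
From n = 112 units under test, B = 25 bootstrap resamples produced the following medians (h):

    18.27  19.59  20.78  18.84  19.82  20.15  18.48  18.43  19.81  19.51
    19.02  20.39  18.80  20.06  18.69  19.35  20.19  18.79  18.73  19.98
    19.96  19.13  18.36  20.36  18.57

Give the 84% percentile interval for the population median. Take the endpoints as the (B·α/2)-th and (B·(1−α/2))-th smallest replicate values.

(18.36, 20.36)

Sorted replicates: 18.27, 18.36, 18.43, 18.48, 18.57, 18.69, 18.73, 18.79, 18.80, 18.84, 19.02, 19.13, 19.35, 19.51, 19.59, 19.81, 19.82, 19.96, 19.98, 20.06, 20.15, 20.19, 20.36, 20.39, 20.78
α = 0.16; lower rank = 25 × 0.080 = 2; upper rank = 25 × 0.920 = 23.
The 2nd smallest replicate is 18.36; the 23rd is 20.36.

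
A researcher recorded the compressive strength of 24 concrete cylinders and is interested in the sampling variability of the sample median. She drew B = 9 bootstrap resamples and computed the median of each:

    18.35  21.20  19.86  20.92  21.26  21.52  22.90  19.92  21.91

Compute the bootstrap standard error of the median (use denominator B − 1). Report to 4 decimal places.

SE* = 1.3305

Bootstrap SE is the standard deviation of the 9 replicate medians.
Mean of replicates: (18.35 + 21.20 + 19.86 + 20.92 + 21.26 + 21.52 + 22.90 + 19.92 + 21.91) / 9 = 187.84000 / 9 = 20.87111
Sum of squared deviations: (−2.52111)² + (+0.32889)² + (−1.01111)² + (+0.04889)² + (+0.38889)² + (+0.64889)² + (+2.02889)² + (−0.95111)² + (+1.03889)² = 14.16149
Variance = 14.16149 / 8 = 1.77019
SE* = √1.77019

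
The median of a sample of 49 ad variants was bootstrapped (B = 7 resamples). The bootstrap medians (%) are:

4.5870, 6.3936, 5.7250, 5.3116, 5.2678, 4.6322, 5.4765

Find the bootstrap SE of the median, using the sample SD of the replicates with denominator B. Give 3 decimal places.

Bootstrap SE is the standard deviation of the 7 replicate medians.
Mean of replicates: (4.5870 + 6.3936 + 5.7250 + 5.3116 + 5.2678 + 4.6322 + 5.4765) / 7 = 37.39370 / 7 = 5.34196
Sum of squared deviations: (−0.75496)² + (+1.05164)² + (+0.38304)² + (−0.03036)² + (−0.07416)² + (−0.70976)² + (+0.13454)² = 2.35091
Variance = 2.35091 / 7 = 0.33584
SE* = √0.33584

SE* = 0.580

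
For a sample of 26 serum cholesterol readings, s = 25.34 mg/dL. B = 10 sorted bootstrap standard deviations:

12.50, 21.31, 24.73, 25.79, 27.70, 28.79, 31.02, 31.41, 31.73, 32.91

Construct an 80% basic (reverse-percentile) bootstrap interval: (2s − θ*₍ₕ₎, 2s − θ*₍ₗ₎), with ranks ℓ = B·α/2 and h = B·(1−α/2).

Percentile endpoints at ranks 1 and 9: θ*₍1₎ = 12.50, θ*₍9₎ = 31.73.
Basic interval reflects these around s:
  lower = 2 × 25.34 − 31.73 = 18.95
  upper = 2 × 25.34 − 12.50 = 38.18

(18.95, 38.18)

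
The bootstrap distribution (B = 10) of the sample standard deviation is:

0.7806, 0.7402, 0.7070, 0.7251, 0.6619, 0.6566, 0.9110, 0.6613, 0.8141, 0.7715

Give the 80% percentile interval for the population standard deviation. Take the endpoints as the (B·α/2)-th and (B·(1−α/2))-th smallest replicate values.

Sorted replicates: 0.6566, 0.6613, 0.6619, 0.7070, 0.7251, 0.7402, 0.7715, 0.7806, 0.8141, 0.9110
α = 0.20; lower rank = 10 × 0.100 = 1; upper rank = 10 × 0.900 = 9.
The 1st smallest replicate is 0.6566; the 9th is 0.8141.

(0.6566, 0.8141)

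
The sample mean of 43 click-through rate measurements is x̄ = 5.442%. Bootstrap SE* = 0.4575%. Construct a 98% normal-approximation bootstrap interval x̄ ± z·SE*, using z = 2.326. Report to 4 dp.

Margin = 2.326 × 0.4575 = 1.06415
Interval: 5.442 ± 1.06415

(4.3779, 6.5061)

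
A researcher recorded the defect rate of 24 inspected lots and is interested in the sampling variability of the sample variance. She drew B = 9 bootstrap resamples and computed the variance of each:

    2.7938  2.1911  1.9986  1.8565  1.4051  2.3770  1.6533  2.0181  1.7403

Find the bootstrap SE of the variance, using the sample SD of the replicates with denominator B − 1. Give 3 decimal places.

Bootstrap SE is the standard deviation of the 9 replicate variances.
Mean of replicates: (2.7938 + 2.1911 + 1.9986 + 1.8565 + 1.4051 + 2.3770 + 1.6533 + 2.0181 + 1.7403) / 9 = 18.03380 / 9 = 2.00376
Sum of squared deviations: (+0.79004)² + (+0.18734)² + (−0.00516)² + (−0.14726)² + (−0.59866)² + (+0.37324)² + (−0.35046)² + (+0.01434)² + (−0.26346)² = 1.37111
Variance = 1.37111 / 8 = 0.17139
SE* = √0.17139

SE* = 0.414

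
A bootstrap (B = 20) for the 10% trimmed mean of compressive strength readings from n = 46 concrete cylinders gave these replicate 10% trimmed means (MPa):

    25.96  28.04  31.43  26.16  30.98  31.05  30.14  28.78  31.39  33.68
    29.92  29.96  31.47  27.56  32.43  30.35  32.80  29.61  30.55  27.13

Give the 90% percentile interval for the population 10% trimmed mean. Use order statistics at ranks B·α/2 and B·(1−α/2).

Sorted replicates: 25.96, 26.16, 27.13, 27.56, 28.04, 28.78, 29.61, 29.92, 29.96, 30.14, 30.35, 30.55, 30.98, 31.05, 31.39, 31.43, 31.47, 32.43, 32.80, 33.68
α = 0.10; lower rank = 20 × 0.050 = 1; upper rank = 20 × 0.950 = 19.
The 1st smallest replicate is 25.96; the 19th is 32.80.

(25.96, 32.80)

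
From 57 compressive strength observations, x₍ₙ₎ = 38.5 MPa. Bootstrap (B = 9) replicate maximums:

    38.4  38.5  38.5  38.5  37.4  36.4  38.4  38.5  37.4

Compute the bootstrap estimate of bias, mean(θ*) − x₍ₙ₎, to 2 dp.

bias = −0.50

mean(θ*) = (38.4 + 38.5 + 38.5 + 38.5 + 37.4 + 36.4 + 38.4 + 38.5 + 37.4) / 9 = 38.000
bias = 38.000 − 38.5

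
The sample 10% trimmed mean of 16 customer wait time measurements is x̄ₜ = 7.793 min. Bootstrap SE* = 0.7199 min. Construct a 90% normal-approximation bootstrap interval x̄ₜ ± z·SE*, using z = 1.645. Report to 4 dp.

(6.6088, 8.9772)

Margin = 1.645 × 0.7199 = 1.18424
Interval: 7.793 ± 1.18424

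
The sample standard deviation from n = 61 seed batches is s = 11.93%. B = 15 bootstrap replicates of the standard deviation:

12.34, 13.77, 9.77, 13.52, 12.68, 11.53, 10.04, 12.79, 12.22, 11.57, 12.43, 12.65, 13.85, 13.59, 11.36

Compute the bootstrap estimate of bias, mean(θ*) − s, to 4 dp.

mean(θ*) = (12.34 + 13.77 + 9.77 + 13.52 + 12.68 + 11.53 + 10.04 + 12.79 + 12.22 + 11.57 + 12.43 + 12.65 + 13.85 + 13.59 + 11.36) / 15 = 12.27400
bias = 12.27400 − 11.93

bias = +0.3440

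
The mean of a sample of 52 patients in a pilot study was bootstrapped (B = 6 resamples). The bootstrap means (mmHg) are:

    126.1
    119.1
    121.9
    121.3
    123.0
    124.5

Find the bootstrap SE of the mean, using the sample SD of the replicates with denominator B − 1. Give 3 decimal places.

SE* = 2.467

Bootstrap SE is the standard deviation of the 6 replicate means.
Mean of replicates: (126.1 + 119.1 + 121.9 + 121.3 + 123.0 + 124.5) / 6 = 735.9000 / 6 = 122.6500
Sum of squared deviations: (+3.4500)² + (−3.5500)² + (−0.7500)² + (−1.3500)² + (+0.3500)² + (+1.8500)² = 30.4350
Variance = 30.4350 / 5 = 6.0870
SE* = √6.0870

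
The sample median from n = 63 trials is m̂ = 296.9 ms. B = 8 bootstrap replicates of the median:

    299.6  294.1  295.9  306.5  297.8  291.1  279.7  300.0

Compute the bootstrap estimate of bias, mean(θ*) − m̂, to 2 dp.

mean(θ*) = (299.6 + 294.1 + 295.9 + 306.5 + 297.8 + 291.1 + 279.7 + 300.0) / 8 = 295.587
bias = 295.587 − 296.9

bias = −1.31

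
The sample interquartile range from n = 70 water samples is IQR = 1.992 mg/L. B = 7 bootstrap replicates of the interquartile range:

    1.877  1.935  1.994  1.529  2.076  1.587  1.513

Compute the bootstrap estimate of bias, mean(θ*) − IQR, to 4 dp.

bias = −0.2047

mean(θ*) = (1.877 + 1.935 + 1.994 + 1.529 + 2.076 + 1.587 + 1.513) / 7 = 1.78729
bias = 1.78729 − 1.992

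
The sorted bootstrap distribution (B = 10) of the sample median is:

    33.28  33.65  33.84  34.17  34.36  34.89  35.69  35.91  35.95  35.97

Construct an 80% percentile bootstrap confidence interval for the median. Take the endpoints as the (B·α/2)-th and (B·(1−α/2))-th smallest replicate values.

α = 0.20; lower rank = 10 × 0.100 = 1; upper rank = 10 × 0.900 = 9.
The 1st smallest replicate is 33.28; the 9th is 35.95.

(33.28, 35.95)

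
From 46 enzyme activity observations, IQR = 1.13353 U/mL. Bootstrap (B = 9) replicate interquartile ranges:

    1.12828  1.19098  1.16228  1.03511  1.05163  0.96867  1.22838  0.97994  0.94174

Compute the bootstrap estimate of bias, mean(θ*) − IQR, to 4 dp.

mean(θ*) = (1.12828 + 1.19098 + 1.16228 + 1.03511 + 1.05163 + 0.96867 + 1.22838 + 0.97994 + 0.94174) / 9 = 1.07633
bias = 1.07633 − 1.13353

bias = −0.0572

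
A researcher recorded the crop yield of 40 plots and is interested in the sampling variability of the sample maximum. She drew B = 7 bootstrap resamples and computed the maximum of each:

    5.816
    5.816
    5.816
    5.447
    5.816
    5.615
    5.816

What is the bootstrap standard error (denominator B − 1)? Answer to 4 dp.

Bootstrap SE is the standard deviation of the 7 replicate maximums.
Mean of replicates: (5.816 + 5.816 + 5.816 + 5.447 + 5.816 + 5.615 + 5.816) / 7 = 40.14200 / 7 = 5.73457
Sum of squared deviations: (+0.08143)² + (+0.08143)² + (+0.08143)² + (−0.28757)² + (+0.08143)² + (−0.11957)² + (+0.08143)² = 0.13015
Variance = 0.13015 / 6 = 0.02169
SE* = √0.02169

SE* = 0.1473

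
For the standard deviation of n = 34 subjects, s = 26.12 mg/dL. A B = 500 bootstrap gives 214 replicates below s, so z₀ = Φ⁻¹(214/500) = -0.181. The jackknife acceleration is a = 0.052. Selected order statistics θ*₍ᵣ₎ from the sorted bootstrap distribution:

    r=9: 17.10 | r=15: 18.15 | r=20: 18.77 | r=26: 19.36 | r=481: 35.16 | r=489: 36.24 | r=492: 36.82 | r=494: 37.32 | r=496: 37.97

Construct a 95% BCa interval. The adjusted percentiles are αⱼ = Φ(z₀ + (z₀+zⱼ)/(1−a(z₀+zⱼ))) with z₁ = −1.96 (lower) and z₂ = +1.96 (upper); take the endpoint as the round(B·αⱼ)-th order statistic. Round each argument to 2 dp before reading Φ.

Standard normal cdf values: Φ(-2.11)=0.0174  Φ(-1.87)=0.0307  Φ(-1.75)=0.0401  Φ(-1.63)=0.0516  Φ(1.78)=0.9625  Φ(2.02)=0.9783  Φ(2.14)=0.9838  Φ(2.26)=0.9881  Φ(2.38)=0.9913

Lower: z₀ + z₁ = -0.181 + (-1.960) = -2.141; 1 − a(z₀+z₁) = 1 − (0.052)(-2.141) = 1.1113; argument = -0.181 + (-2.141)/1.1113 = -2.1075 → -2.11.
α₁ = Φ(-2.11) = 0.0174; rank = round(500 × 0.0174) = 9; θ*₍9₎ = 17.10.
Upper: z₀ + z₂ = 1.779; 1 − a(z₀+z₂) = 0.9075; argument = 1.7793 → 1.78; α₂ = 0.9625; rank = 481; θ*₍481₎ = 35.16.

(17.10, 35.16)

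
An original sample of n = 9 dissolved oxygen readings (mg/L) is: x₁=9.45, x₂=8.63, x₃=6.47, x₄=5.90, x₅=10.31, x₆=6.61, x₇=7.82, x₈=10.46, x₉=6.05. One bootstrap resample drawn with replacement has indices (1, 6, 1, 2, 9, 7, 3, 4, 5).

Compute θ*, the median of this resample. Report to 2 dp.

Resample values: 9.45, 6.61, 9.45, 8.63, 6.05, 7.82, 6.47, 5.90, 10.31.
Sorted: 5.90, 6.05, 6.47, 6.61, 7.82, 8.63, 9.45, 9.45, 10.31
Median = middle value = 7.82

θ* = 7.82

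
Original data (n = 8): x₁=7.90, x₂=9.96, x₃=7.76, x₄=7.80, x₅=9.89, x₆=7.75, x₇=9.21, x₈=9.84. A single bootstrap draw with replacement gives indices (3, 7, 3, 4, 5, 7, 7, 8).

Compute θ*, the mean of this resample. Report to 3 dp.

Resample values: 7.76, 9.21, 7.76, 7.80, 9.89, 9.21, 9.21, 9.84.
Mean = (7.76 + 9.21 + 7.76 + 7.80 + 9.89 + 9.21 + 9.21 + 9.84) / 8 = 70.680 / 8 = 8.835

θ* = 8.835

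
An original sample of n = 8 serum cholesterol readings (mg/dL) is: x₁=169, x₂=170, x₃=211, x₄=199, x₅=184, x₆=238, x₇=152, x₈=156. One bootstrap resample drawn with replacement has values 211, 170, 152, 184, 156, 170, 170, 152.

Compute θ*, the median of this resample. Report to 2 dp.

θ* = 170.00

Sorted: 152, 152, 156, 170, 170, 170, 184, 211
Median = average of the two middle values = 170.00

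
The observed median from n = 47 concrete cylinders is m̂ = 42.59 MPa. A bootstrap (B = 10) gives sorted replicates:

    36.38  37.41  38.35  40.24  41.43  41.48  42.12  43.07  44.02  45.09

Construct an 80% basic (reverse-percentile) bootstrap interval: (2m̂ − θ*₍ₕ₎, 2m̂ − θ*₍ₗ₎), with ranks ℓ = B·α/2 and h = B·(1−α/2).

Percentile endpoints at ranks 1 and 9: θ*₍1₎ = 36.38, θ*₍9₎ = 44.02.
Basic interval reflects these around m̂:
  lower = 2 × 42.59 − 44.02 = 41.16
  upper = 2 × 42.59 − 36.38 = 48.80

(41.16, 48.80)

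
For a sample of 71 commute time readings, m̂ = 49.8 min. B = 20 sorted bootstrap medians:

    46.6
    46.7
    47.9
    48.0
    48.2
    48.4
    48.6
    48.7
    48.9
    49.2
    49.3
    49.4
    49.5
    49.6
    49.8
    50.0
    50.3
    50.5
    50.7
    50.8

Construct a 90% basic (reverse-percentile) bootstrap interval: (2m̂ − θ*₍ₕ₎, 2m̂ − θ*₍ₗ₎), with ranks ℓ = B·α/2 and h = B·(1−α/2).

Percentile endpoints at ranks 1 and 19: θ*₍1₎ = 46.6, θ*₍19₎ = 50.7.
Basic interval reflects these around m̂:
  lower = 2 × 49.8 − 50.7 = 48.9
  upper = 2 × 49.8 − 46.6 = 53.0

(48.9, 53.0)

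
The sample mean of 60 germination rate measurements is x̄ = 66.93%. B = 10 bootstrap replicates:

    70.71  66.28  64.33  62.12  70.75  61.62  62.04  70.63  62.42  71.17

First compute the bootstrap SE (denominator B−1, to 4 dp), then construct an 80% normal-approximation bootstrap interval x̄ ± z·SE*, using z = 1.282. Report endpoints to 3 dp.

(61.557, 72.303)

Mean of replicates = 66.2070; sum of squared deviations = 158.0880; SE* = √(158.0880/9) = 4.1911
Margin = 1.282 × 4.1911 = 5.3730
Interval: 66.93 ± 5.3730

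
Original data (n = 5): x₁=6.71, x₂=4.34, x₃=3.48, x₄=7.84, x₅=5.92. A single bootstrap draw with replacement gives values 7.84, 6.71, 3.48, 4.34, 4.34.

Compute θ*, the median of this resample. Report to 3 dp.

Sorted: 3.48, 4.34, 4.34, 6.71, 7.84
Median = middle value = 4.340

θ* = 4.340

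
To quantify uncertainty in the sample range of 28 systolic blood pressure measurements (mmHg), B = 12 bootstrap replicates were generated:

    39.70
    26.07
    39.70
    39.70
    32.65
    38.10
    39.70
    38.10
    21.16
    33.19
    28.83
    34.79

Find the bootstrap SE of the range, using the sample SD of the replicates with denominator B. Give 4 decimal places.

SE* = 5.9163

Bootstrap SE is the standard deviation of the 12 replicate ranges.
Mean of replicates: (39.70 + 26.07 + 39.70 + 39.70 + 32.65 + 38.10 + 39.70 + 38.10 + 21.16 + 33.19 + 28.83 + 34.79) / 12 = 411.69000 / 12 = 34.30750
Sum of squared deviations: (+5.39250)² + (−8.23750)² + (+5.39250)² + (+5.39250)² + (−1.65750)² + (+3.79250)² + (+5.39250)² + (+3.79250)² + (−13.14750)² + (−1.11750)² + (−5.47750)² + (+0.48250)² = 420.02743
Variance = 420.02743 / 12 = 35.00229
SE* = √35.00229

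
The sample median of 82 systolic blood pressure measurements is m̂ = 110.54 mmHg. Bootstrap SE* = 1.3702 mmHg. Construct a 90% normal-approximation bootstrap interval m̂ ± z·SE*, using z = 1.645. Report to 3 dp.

(108.286, 112.794)

Margin = 1.645 × 1.3702 = 2.2540
Interval: 110.54 ± 2.2540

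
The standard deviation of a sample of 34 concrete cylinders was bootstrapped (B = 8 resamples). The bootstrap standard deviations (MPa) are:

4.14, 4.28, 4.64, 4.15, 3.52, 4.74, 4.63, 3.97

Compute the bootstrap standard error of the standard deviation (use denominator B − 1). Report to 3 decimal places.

Bootstrap SE is the standard deviation of the 8 replicate standard deviations.
Mean of replicates: (4.14 + 4.28 + 4.64 + 4.15 + 3.52 + 4.74 + 4.63 + 3.97) / 8 = 34.0700 / 8 = 4.2588
Sum of squared deviations: (−0.1188)² + (+0.0213)² + (+0.3812)² + (−0.1087)² + (−0.7388)² + (+0.4813)² + (+0.3712)² + (−0.2887)² = 1.1703
Variance = 1.1703 / 7 = 0.1672
SE* = √0.1672

SE* = 0.409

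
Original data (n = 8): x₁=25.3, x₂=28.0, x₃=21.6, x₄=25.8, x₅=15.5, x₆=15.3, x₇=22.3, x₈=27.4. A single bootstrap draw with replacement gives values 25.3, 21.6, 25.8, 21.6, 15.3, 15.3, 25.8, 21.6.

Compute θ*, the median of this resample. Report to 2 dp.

θ* = 21.60

Sorted: 15.3, 15.3, 21.6, 21.6, 21.6, 25.3, 25.8, 25.8
Median = average of the two middle values = 21.60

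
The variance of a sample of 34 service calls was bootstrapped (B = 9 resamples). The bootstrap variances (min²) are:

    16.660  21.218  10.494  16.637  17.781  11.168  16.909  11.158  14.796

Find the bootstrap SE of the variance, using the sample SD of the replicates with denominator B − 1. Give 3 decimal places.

SE* = 3.621

Bootstrap SE is the standard deviation of the 9 replicate variances.
Mean of replicates: (16.660 + 21.218 + 10.494 + 16.637 + 17.781 + 11.168 + 16.909 + 11.158 + 14.796) / 9 = 136.8210 / 9 = 15.2023
Sum of squared deviations: (+1.4577)² + (+6.0157)² + (−4.7083)² + (+1.4347)² + (+2.5787)² + (−4.0343)² + (+1.7067)² + (−4.0443)² + (−0.4063)² = 104.8995
Variance = 104.8995 / 8 = 13.1124
SE* = √13.1124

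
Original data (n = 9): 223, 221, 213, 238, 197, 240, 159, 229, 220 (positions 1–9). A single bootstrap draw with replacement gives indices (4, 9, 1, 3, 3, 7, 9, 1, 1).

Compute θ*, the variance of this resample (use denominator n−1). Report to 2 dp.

θ* = 489.25

Resample values: 238, 220, 223, 213, 213, 159, 220, 223, 223.
Mean = 214.6667; sum of squared deviations = 3914.0000
s² = 3914.0000 / 8 = 489.2500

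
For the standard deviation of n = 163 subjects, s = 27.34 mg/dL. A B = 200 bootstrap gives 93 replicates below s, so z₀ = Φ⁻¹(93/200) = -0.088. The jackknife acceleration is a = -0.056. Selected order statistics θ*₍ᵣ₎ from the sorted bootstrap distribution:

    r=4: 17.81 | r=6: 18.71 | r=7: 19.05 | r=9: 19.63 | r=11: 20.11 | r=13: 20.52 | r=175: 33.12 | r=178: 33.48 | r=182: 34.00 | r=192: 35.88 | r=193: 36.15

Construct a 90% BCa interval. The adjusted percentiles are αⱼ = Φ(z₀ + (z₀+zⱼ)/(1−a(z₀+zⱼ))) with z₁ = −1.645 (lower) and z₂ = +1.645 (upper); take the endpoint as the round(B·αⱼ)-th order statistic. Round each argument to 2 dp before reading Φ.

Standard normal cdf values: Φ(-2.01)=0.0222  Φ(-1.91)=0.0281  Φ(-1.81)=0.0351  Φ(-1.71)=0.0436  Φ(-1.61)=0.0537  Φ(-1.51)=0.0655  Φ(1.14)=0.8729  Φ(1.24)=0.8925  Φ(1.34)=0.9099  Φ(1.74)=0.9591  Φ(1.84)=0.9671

Lower: z₀ + z₁ = -0.088 + (-1.645) = -1.733; 1 − a(z₀+z₁) = 1 − (-0.056)(-1.733) = 0.9030; argument = -0.088 + (-1.733)/0.9030 = -2.0073 → -2.01.
α₁ = Φ(-2.01) = 0.0222; rank = round(200 × 0.0222) = 4; θ*₍4₎ = 17.81.
Upper: z₀ + z₂ = 1.557; 1 − a(z₀+z₂) = 1.0872; argument = 1.3441 → 1.34; α₂ = 0.9099; rank = 182; θ*₍182₎ = 34.00.

(17.81, 34.00)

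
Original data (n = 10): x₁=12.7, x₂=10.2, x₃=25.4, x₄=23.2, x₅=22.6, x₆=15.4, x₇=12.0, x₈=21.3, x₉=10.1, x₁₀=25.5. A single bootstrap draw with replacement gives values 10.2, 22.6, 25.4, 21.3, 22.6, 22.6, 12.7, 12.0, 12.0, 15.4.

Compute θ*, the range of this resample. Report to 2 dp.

θ* = 15.20

Range = 25.4 − 10.2 = 15.20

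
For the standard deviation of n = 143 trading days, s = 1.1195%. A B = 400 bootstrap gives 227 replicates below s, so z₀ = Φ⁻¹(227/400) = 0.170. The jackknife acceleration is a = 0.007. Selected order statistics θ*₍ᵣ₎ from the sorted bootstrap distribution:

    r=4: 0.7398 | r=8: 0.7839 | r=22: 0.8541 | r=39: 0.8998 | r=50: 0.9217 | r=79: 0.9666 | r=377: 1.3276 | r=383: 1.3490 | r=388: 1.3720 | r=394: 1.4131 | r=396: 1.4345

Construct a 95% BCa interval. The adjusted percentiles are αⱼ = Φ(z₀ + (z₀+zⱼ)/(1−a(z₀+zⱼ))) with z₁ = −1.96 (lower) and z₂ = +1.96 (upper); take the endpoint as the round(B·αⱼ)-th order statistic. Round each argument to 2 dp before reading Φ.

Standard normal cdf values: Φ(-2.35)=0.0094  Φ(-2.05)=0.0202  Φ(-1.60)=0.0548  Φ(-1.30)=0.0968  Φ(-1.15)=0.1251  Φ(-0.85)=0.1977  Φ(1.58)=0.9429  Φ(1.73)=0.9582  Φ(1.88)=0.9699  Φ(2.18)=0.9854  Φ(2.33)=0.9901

(0.8541, 1.4345)

Lower: z₀ + z₁ = 0.170 + (-1.960) = -1.790; 1 − a(z₀+z₁) = 1 − (0.007)(-1.790) = 1.0125; argument = 0.170 + (-1.790)/1.0125 = -1.5978 → -1.60.
α₁ = Φ(-1.60) = 0.0548; rank = round(400 × 0.0548) = 22; θ*₍22₎ = 0.8541.
Upper: z₀ + z₂ = 2.130; 1 − a(z₀+z₂) = 0.9851; argument = 2.3322 → 2.33; α₂ = 0.9901; rank = 396; θ*₍396₎ = 1.4345.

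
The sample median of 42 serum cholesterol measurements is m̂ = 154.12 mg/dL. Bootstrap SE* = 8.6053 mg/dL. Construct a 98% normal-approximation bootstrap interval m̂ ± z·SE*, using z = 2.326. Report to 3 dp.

Margin = 2.326 × 8.6053 = 20.0159
Interval: 154.12 ± 20.0159

(134.104, 174.136)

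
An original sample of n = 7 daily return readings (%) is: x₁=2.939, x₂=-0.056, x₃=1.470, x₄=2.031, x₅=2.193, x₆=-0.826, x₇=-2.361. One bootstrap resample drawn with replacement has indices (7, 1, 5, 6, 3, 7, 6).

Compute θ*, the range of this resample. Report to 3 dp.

Resample values: -2.361, 2.939, 2.193, -0.826, 1.470, -2.361, -0.826.
Range = 2.939 − -2.361 = 5.300

θ* = 5.300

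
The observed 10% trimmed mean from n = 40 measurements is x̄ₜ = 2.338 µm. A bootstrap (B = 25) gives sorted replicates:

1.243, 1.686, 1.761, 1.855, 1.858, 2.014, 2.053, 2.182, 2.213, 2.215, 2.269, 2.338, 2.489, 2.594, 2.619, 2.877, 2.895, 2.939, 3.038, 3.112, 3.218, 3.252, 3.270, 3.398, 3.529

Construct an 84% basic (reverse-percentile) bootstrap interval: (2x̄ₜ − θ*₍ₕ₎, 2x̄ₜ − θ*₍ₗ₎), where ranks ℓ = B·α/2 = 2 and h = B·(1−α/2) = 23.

Percentile endpoints at ranks 2 and 23: θ*₍2₎ = 1.686, θ*₍23₎ = 3.270.
Basic interval reflects these around x̄ₜ:
  lower = 2 × 2.338 − 3.270 = 1.406
  upper = 2 × 2.338 − 1.686 = 2.990

(1.406, 2.990)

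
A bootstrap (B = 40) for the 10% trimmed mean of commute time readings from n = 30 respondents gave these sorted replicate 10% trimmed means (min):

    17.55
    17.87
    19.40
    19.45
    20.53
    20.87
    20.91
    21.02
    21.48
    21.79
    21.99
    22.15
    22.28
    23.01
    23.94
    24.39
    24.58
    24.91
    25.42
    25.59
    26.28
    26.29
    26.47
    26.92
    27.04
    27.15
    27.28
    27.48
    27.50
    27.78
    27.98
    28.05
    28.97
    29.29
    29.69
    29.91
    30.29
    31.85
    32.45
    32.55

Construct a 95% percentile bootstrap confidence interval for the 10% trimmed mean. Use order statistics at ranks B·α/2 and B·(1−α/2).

(17.55, 32.45)

α = 0.05; lower rank = 40 × 0.025 = 1; upper rank = 40 × 0.975 = 39.
The 1st smallest replicate is 17.55; the 39th is 32.45.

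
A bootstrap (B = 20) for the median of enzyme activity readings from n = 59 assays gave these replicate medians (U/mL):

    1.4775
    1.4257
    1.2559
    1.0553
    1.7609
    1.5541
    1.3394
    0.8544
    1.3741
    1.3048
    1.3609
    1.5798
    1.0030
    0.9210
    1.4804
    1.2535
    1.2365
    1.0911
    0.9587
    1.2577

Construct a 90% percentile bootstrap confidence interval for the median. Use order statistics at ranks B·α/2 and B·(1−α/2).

(0.8544, 1.5798)

Sorted replicates: 0.8544, 0.9210, 0.9587, 1.0030, 1.0553, 1.0911, 1.2365, 1.2535, 1.2559, 1.2577, 1.3048, 1.3394, 1.3609, 1.3741, 1.4257, 1.4775, 1.4804, 1.5541, 1.5798, 1.7609
α = 0.10; lower rank = 20 × 0.050 = 1; upper rank = 20 × 0.950 = 19.
The 1st smallest replicate is 0.8544; the 19th is 1.5798.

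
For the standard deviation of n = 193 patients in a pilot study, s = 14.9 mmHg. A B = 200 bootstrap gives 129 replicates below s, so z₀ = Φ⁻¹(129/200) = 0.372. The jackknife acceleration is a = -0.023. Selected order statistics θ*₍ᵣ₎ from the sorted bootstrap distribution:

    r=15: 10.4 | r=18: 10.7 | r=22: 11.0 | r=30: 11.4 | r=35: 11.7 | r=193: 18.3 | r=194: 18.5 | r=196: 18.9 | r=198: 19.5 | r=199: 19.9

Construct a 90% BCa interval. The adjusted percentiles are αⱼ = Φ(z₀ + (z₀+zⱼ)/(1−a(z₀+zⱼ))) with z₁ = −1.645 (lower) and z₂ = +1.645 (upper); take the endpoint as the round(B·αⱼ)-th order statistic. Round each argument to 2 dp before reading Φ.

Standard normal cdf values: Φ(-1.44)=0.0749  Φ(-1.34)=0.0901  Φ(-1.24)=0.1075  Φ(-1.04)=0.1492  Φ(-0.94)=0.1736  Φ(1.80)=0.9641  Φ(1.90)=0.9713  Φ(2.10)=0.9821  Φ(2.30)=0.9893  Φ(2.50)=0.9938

Lower: z₀ + z₁ = 0.372 + (-1.645) = -1.273; 1 − a(z₀+z₁) = 1 − (-0.023)(-1.273) = 0.9707; argument = 0.372 + (-1.273)/0.9707 = -0.9394 → -0.94.
α₁ = Φ(-0.94) = 0.1736; rank = round(200 × 0.1736) = 35; θ*₍35₎ = 11.7.
Upper: z₀ + z₂ = 2.017; 1 − a(z₀+z₂) = 1.0464; argument = 2.2996 → 2.30; α₂ = 0.9893; rank = 198; θ*₍198₎ = 19.5.

(11.7, 19.5)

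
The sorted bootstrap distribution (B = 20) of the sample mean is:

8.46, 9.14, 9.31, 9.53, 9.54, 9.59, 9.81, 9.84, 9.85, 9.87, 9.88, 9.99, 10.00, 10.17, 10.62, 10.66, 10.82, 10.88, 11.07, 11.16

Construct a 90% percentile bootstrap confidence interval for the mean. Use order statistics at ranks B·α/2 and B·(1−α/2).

(8.46, 11.07)

α = 0.10; lower rank = 20 × 0.050 = 1; upper rank = 20 × 0.950 = 19.
The 1st smallest replicate is 8.46; the 19th is 11.07.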